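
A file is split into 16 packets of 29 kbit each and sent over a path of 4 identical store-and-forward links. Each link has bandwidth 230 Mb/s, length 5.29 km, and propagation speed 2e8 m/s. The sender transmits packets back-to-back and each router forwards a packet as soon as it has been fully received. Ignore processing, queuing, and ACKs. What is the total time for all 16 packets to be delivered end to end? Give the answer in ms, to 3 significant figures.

2.50 ms

Per-hop transmission t_tx = L/R = 29000/230000000 = 0.126087 ms.
Per-hop propagation t_prop = 5290/200000000 = 0.02645 ms.
Pipeline fill: first packet needs 4·t_tx to clear all hops; remaining 15 packets each add one t_tx.
Total = (4+16-1)·t_tx + 4·t_prop = 19·0.126087 + 4·0.02645 = 2.50 ms.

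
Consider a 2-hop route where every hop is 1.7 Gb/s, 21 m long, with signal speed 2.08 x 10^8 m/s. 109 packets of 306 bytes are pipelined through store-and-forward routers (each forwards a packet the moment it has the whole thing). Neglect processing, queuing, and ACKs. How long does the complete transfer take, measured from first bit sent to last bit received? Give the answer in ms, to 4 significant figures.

Per-hop transmission t_tx = L/R = 2448/1700000000 = 0.00144 ms.
Per-hop propagation t_prop = 21/208000000 = 0.000100962 ms.
Pipeline fill: first packet needs 2·t_tx to clear all hops; remaining 108 packets each add one t_tx.
Total = (2+109-1)·t_tx + 2·t_prop = 110·0.00144 + 2·0.000100962 = 0.1586 ms.

0.1586 ms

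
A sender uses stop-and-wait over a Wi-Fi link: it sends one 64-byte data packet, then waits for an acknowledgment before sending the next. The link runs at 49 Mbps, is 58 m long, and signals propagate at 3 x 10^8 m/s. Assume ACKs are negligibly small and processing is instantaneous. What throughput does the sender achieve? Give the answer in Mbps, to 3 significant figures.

t_tx = L/R = 512/49000000 = 1.0449e-05 s.
t_prop = 58/300000000 = 1.93333e-07 s; RTT = 3.86667e-07 s.
Cycle = t_tx + RTT = 1.08356e-05 s.
Throughput = L / cycle = 512 / 1.08356e-05 = 47.3 Mbps.

47.3 Mbps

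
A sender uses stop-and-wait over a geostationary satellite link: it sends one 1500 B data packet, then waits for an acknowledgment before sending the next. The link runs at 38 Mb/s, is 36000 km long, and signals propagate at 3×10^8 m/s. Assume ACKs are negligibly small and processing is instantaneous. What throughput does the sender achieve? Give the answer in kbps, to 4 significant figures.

t_tx = L/R = 12000/38000000 = 0.000315789 s.
t_prop = 36000000/300000000 = 0.12 s; RTT = 0.24 s.
Cycle = t_tx + RTT = 0.240316 s.
Throughput = L / cycle = 12000 / 0.240316 = 49.93 kbps.

49.93 kbps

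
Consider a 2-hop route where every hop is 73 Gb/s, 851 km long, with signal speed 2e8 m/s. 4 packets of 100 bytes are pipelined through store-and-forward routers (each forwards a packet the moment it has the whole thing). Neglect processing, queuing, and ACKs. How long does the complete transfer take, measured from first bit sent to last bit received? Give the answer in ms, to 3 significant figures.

Per-hop transmission t_tx = L/R = 800/73000000000 = 1.09589e-05 ms.
Per-hop propagation t_prop = 851000/200000000 = 4.255 ms.
Pipeline fill: first packet needs 2·t_tx to clear all hops; remaining 3 packets each add one t_tx.
Total = (2+4-1)·t_tx + 2·t_prop = 5·1.09589e-05 + 2·4.255 = 8.51 ms.

8.51 ms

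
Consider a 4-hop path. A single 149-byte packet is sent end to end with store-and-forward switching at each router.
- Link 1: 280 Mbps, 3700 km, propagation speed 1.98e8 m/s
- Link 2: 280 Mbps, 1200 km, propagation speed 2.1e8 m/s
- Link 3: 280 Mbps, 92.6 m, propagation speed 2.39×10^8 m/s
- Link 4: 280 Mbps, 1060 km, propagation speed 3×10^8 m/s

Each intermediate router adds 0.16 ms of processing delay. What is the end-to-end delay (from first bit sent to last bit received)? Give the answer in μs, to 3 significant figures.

28400 μs

L = 149 × 8 = 1192 bits.
Transmission delay per hop = L/R = 1192/280000000 = 4.25714 μs; 4 hops → 17.0286 μs.
Propagation delays (d/s per hop): 18686.9, 5714.29, 0.387448, 3533.33 μs; sum = 27934.9 μs.
Processing at 3 router(s): 3 × 0.16 ms = 480 μs.
End-to-end = 28400 μs.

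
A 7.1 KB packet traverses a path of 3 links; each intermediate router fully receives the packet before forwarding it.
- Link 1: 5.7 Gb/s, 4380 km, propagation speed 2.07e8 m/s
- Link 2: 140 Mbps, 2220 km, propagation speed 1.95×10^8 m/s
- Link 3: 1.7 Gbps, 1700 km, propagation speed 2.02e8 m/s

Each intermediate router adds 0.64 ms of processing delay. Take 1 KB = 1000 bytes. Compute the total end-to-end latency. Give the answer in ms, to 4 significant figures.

42.69 ms

L = 56800 bits.
Transmission delays (L/R per hop): 0.00996491, 0.405714, 0.0334118 ms; sum = 0.449091 ms.
Propagation delays (d/s per hop): 21.1594, 11.3846, 8.41584 ms; sum = 40.9599 ms.
Processing at 2 router(s): 2 × 0.64 ms = 1.28 ms.
End-to-end = 42.69 ms.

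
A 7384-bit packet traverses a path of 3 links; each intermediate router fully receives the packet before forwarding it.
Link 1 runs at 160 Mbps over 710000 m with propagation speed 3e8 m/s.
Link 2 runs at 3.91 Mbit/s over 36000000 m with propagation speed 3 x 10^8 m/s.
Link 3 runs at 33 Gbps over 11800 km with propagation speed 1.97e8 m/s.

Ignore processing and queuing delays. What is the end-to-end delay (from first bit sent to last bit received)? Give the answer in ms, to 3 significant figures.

184 ms

Transmission delays (L/R per hop): 0.04615, 1.88849, 0.000223758 ms; sum = 1.93486 ms.
Propagation delays (d/s per hop): 2.36667, 120, 59.8985 ms; sum = 182.265 ms.
End-to-end = 184 ms.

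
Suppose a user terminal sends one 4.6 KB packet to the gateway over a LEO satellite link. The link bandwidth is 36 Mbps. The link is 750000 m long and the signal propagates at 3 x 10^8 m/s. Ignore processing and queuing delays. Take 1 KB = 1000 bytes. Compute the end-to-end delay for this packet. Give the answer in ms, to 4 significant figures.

L = 36800 bits.
Transmission delay = L/R = 36800 / 36000000 = 1.02222 ms.
Propagation delay = d/s = 750000 m / 300000000 m/s = 2.5 ms.
Total = 3.522 ms.

3.522 ms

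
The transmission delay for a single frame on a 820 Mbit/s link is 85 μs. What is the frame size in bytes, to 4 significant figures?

L = R × t_tx = 820000000 b/s × 8.5e-05 s = 69700 bits.
In bytes: 69700 / 8 = 8713 bytes.

8713 bytes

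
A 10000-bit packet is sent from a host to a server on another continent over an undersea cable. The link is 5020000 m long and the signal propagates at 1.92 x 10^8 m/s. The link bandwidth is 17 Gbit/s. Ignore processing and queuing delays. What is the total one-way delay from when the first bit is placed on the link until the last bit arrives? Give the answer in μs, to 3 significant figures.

Transmission delay = L/R = 10000 / 17000000000 = 0.588235 μs.
Propagation delay = d/s = 5020000 m / 192000000 m/s = 26145.8 μs.
Total = 26100 μs.

26100 μs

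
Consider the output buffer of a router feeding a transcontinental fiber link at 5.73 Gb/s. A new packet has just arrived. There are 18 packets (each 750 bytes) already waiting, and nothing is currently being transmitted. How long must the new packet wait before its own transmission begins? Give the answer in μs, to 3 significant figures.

18.8 μs

Each queued packet: L/R = 6000/5730000000 = 1.04712 μs.
18 queued → 18.8482 μs.
Queuing delay = 18.8 μs.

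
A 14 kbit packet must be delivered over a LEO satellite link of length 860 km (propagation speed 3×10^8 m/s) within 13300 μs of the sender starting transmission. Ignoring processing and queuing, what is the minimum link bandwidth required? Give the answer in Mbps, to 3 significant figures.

Propagation delay = 860000 / 300000000 = 2866.67 μs.
Transmission budget = 13300 − 2866.67 = 10433.3 μs.
R ≥ L / t_tx = 14000 bits / 0.0104333 s = 1.34 Mbps.

1.34 Mbps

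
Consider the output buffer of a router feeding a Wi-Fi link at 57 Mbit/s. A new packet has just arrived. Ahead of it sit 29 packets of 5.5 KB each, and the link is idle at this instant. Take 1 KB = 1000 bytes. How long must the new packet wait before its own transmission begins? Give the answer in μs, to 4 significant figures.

Each queued packet: L/R = 44000/57000000 = 771.93 μs.
29 queued → 22386 μs.
Queuing delay = 22390 μs.

22390 μs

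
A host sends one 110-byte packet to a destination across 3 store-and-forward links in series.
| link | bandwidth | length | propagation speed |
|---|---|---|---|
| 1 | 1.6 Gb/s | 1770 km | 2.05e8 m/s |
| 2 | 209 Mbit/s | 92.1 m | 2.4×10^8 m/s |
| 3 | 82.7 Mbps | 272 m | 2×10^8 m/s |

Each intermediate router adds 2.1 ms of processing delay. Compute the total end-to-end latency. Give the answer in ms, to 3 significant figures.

12.9 ms

L = 110 × 8 = 880 bits.
Transmission delays (L/R per hop): 0.00055, 0.00421053, 0.0106409 ms; sum = 0.0154014 ms.
Propagation delays (d/s per hop): 8.63415, 0.00038375, 0.00136 ms; sum = 8.63589 ms.
Processing at 2 router(s): 2 × 2.1 ms = 4.2 ms.
End-to-end = 12.9 ms.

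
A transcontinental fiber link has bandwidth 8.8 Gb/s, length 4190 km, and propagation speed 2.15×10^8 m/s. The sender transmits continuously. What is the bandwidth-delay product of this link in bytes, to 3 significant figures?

Propagation delay = 4190000 / 215000000 = 0.0194884 s.
BDP = R × t_prop = 8800000000 × 0.0194884 = 171498000 bits.
In bytes: 171498000/8 = 21400000 bytes.

21400000 bytes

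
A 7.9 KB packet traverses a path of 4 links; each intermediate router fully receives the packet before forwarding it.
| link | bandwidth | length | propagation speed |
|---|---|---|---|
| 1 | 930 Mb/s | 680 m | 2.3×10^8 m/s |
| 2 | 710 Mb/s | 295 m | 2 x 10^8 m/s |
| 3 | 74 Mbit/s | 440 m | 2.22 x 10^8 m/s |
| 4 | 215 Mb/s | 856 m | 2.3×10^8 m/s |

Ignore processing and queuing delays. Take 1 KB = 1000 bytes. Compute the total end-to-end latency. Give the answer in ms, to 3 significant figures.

L = 63200 bits.
Transmission delays (L/R per hop): 0.067957, 0.0890141, 0.854054, 0.293953 ms; sum = 1.30498 ms.
Propagation delays (d/s per hop): 0.00295652, 0.001475, 0.00198198, 0.00372174 ms; sum = 0.0101352 ms.
End-to-end = 1.32 ms.

1.32 ms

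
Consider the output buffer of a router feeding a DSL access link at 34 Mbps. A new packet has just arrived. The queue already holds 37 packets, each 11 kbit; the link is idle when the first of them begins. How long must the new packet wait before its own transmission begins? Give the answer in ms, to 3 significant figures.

12.0 ms

Each queued packet: L/R = 11000/34000000 = 0.323529 ms.
37 queued → 11.9706 ms.
Queuing delay = 12.0 ms.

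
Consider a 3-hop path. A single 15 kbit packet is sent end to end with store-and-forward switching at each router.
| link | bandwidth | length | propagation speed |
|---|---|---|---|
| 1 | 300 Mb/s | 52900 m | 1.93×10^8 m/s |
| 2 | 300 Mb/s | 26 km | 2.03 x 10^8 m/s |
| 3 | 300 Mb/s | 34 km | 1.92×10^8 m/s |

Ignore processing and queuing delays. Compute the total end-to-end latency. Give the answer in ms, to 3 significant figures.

L = 15000 bits.
Transmission delay per hop = L/R = 15000/300000000 = 0.05 ms; 3 hops → 0.15 ms.
Propagation delays (d/s per hop): 0.274093, 0.128079, 0.177083 ms; sum = 0.579255 ms.
End-to-end = 0.729 ms.

0.729 ms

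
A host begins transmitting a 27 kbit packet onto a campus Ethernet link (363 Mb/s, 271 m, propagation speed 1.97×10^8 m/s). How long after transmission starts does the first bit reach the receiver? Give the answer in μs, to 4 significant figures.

1.376 μs

First bit experiences only propagation delay: d/s = 271/197000000 = 1.376 μs.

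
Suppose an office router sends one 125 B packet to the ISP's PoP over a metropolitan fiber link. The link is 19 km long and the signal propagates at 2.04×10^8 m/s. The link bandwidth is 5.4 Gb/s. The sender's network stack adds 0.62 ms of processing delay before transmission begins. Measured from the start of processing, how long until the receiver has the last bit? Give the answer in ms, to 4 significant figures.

0.7133 ms

L = 125 × 8 = 1000 bits.
Transmission delay = L/R = 1000 / 5400000000 = 0.000185185 ms.
Propagation delay = d/s = 19000 m / 204000000 m/s = 0.0931373 ms.
Plus processing delay 0.62 ms = 0.62 ms.
Total = 0.7133 ms.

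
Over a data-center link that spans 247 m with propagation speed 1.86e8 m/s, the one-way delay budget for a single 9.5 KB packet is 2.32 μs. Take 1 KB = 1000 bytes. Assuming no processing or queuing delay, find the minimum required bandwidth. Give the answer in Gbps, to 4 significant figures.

L = 76000 bits.
Propagation delay = 247 / 186000000 = 1.32796 μs.
Transmission budget = 2.32 − 1.32796 = 0.992043 μs.
R ≥ L / t_tx = 76000 bits / 9.92043e-07 s = 76.61 Gbps.

76.61 Gbps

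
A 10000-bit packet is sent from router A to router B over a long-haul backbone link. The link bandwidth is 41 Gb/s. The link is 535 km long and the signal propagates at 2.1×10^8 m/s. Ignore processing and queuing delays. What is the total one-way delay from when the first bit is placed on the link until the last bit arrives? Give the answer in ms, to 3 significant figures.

Transmission delay = L/R = 10000 / 41000000000 = 0.000243902 ms.
Propagation delay = d/s = 535000 m / 210000000 m/s = 2.54762 ms.
Total = 2.55 ms.

2.55 ms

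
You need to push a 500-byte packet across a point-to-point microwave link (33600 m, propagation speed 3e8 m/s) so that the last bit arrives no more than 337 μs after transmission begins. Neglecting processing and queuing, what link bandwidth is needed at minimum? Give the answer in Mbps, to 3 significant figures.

17.8 Mbps

L = 4000 bits.
Propagation delay = 33600 / 300000000 = 112 μs.
Transmission budget = 337 − 112 = 225 μs.
R ≥ L / t_tx = 4000 bits / 0.000225 s = 17.8 Mbps.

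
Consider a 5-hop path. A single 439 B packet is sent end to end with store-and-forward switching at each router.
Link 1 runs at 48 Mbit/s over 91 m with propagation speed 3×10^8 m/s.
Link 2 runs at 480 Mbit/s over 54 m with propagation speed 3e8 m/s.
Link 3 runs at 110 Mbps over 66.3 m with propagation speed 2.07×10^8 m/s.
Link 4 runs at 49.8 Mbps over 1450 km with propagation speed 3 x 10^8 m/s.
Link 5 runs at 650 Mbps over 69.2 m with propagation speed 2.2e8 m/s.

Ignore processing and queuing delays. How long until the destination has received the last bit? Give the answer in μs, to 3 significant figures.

L = 439 × 8 = 3512 bits.
Transmission delays (L/R per hop): 73.1667, 7.31667, 31.9273, 70.5221, 5.40308 μs; sum = 188.336 μs.
Propagation delays (d/s per hop): 0.303333, 0.18, 0.32029, 4833.33, 0.314545 μs; sum = 4834.45 μs.
End-to-end = 5020 μs.

5020 μs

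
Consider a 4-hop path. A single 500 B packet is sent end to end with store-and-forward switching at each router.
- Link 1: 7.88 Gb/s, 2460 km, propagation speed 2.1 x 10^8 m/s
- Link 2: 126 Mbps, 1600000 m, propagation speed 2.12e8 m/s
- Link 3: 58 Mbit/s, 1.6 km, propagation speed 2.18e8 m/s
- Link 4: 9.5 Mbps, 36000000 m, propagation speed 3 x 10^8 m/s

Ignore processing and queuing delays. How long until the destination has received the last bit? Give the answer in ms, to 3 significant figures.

140 ms

L = 500 × 8 = 4000 bits.
Transmission delays (L/R per hop): 0.000507614, 0.031746, 0.0689655, 0.421053 ms; sum = 0.522272 ms.
Propagation delays (d/s per hop): 11.7143, 7.54717, 0.00733945, 120 ms; sum = 139.269 ms.
End-to-end = 140 ms.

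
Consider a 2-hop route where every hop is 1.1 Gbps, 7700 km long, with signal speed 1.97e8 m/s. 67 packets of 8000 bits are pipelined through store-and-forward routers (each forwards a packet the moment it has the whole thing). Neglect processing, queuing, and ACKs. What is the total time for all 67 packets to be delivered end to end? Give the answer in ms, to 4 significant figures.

78.67 ms

Per-hop transmission t_tx = L/R = 8000/1100000000 = 0.00727273 ms.
Per-hop propagation t_prop = 7700000/197000000 = 39.0863 ms.
Pipeline fill: first packet needs 2·t_tx to clear all hops; remaining 66 packets each add one t_tx.
Total = (2+67-1)·t_tx + 2·t_prop = 68·0.00727273 + 2·39.0863 = 78.67 ms.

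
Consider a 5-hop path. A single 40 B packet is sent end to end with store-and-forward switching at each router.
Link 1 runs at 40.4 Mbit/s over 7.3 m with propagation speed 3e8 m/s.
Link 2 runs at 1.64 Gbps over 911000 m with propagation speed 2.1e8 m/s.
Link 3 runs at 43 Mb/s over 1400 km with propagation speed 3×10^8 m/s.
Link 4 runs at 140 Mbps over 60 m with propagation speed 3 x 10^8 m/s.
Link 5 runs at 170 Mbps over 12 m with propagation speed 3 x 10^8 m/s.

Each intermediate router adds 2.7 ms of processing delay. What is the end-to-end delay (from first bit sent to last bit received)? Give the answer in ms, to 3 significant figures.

L = 40 × 8 = 320 bits.
Transmission delays (L/R per hop): 0.00792079, 0.000195122, 0.00744186, 0.00228571, 0.00188235 ms; sum = 0.0197258 ms.
Propagation delays (d/s per hop): 2.43333e-05, 4.3381, 4.66667, 0.0002, 4e-05 ms; sum = 9.00503 ms.
Processing at 4 router(s): 4 × 2.7 ms = 10.8 ms.
End-to-end = 19.8 ms.

19.8 ms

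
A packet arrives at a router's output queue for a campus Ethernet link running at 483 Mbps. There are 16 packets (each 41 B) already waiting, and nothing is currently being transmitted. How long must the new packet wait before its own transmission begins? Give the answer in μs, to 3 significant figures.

Each queued packet: L/R = 328/483000000 = 0.679089 μs.
16 queued → 10.8654 μs.
Queuing delay = 10.9 μs.

10.9 μs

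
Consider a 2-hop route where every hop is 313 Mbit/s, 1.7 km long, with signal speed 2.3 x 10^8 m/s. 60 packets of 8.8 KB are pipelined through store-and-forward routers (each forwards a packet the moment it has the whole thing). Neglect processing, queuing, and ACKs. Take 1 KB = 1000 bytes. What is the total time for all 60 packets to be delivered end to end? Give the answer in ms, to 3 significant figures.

13.7 ms

Per-hop transmission t_tx = L/R = 70400/313000000 = 0.22492 ms.
Per-hop propagation t_prop = 1700/2.3e+08 = 0.0073913 ms.
Pipeline fill: first packet needs 2·t_tx to clear all hops; remaining 59 packets each add one t_tx.
Total = (2+60-1)·t_tx + 2·t_prop = 61·0.22492 + 2·0.0073913 = 13.7 ms.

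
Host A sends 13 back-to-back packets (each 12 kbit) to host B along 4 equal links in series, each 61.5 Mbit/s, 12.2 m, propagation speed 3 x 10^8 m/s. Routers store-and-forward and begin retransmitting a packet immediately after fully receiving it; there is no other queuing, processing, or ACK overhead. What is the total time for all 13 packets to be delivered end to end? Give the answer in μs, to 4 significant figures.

3122 μs

Per-hop transmission t_tx = L/R = 12000/61500000 = 195.122 μs.
Per-hop propagation t_prop = 12.2/300000000 = 0.0406667 μs.
Pipeline fill: first packet needs 4·t_tx to clear all hops; remaining 12 packets each add one t_tx.
Total = (4+13-1)·t_tx + 4·t_prop = 16·195.122 + 4·0.0406667 = 3122 μs.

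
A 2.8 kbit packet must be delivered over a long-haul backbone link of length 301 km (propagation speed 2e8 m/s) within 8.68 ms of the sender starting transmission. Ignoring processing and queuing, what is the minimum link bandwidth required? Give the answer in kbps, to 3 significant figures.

390 kbps

Propagation delay = 301000 / 200000000 = 1.505 ms.
Transmission budget = 8.68 − 1.505 = 7.175 ms.
R ≥ L / t_tx = 2800 bits / 0.007175 s = 390 kbps.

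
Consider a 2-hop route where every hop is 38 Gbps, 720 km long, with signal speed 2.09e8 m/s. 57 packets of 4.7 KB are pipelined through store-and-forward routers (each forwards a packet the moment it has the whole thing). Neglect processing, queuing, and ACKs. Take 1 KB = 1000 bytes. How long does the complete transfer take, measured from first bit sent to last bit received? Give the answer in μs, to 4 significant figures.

Per-hop transmission t_tx = L/R = 37600/38000000000 = 0.989474 μs.
Per-hop propagation t_prop = 720000/209000000 = 3444.98 μs.
Pipeline fill: first packet needs 2·t_tx to clear all hops; remaining 56 packets each add one t_tx.
Total = (2+57-1)·t_tx + 2·t_prop = 58·0.989474 + 2·3444.98 = 6947 μs.

6947 μs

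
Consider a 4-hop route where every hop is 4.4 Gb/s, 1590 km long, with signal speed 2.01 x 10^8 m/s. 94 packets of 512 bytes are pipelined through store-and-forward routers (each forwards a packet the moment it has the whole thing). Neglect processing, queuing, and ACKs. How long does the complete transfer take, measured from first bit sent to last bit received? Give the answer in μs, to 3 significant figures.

31700 μs

Per-hop transmission t_tx = L/R = 4096/4400000000 = 0.930909 μs.
Per-hop propagation t_prop = 1590000/2.01e+08 = 7910.45 μs.
Pipeline fill: first packet needs 4·t_tx to clear all hops; remaining 93 packets each add one t_tx.
Total = (4+94-1)·t_tx + 4·t_prop = 97·0.930909 + 4·7910.45 = 31700 μs.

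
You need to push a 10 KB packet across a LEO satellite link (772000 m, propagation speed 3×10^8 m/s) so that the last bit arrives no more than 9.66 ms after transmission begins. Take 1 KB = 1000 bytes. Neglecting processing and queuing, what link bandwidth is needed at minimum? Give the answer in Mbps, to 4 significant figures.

L = 80000 bits.
Propagation delay = 772000 / 300000000 = 2.57333 ms.
Transmission budget = 9.66 − 2.57333 = 7.08667 ms.
R ≥ L / t_tx = 80000 bits / 0.00708667 s = 11.29 Mbps.

11.29 Mbps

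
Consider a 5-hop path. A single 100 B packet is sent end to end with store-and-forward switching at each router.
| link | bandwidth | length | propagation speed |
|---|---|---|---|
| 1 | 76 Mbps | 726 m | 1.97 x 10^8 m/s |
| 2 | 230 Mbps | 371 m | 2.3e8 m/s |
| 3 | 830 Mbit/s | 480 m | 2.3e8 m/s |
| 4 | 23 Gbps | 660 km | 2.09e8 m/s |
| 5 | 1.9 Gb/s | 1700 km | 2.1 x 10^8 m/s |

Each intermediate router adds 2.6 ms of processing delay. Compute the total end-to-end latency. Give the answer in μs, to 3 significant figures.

L = 100 × 8 = 800 bits.
Transmission delays (L/R per hop): 10.5263, 3.47826, 0.963855, 0.0347826, 0.421053 μs; sum = 15.4243 μs.
Propagation delays (d/s per hop): 3.68528, 1.61304, 2.08696, 3157.89, 8095.24 μs; sum = 11260.5 μs.
Processing at 4 router(s): 4 × 2.6 ms = 10400 μs.
End-to-end = 21700 μs.

21700 μs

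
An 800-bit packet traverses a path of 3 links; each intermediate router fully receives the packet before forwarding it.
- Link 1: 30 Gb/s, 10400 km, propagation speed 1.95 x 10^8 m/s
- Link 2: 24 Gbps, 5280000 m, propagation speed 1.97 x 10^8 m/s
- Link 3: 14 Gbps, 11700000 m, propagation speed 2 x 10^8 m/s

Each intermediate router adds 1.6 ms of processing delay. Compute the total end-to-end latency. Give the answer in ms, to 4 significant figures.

Transmission delays (L/R per hop): 2.66667e-05, 3.33333e-05, 5.71429e-05 ms; sum = 0.000117143 ms.
Propagation delays (d/s per hop): 53.3333, 26.802, 58.5 ms; sum = 138.635 ms.
Processing at 2 router(s): 2 × 1.6 ms = 3.2 ms.
End-to-end = 141.8 ms.

141.8 ms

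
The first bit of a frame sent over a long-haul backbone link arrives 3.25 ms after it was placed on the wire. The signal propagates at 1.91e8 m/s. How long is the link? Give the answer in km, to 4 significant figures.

d = s × t_prop = 191000000 × 0.00325 = 620.8 km.

620.8 km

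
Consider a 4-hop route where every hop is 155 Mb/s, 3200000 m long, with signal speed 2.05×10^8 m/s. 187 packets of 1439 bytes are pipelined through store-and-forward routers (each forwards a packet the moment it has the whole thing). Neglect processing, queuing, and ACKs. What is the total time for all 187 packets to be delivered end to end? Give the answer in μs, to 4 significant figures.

Per-hop transmission t_tx = L/R = 11512/155000000 = 74.271 μs.
Per-hop propagation t_prop = 3200000/2.05e+08 = 15609.8 μs.
Pipeline fill: first packet needs 4·t_tx to clear all hops; remaining 186 packets each add one t_tx.
Total = (4+187-1)·t_tx + 4·t_prop = 190·74.271 + 4·15609.8 = 76550 μs.

76550 μs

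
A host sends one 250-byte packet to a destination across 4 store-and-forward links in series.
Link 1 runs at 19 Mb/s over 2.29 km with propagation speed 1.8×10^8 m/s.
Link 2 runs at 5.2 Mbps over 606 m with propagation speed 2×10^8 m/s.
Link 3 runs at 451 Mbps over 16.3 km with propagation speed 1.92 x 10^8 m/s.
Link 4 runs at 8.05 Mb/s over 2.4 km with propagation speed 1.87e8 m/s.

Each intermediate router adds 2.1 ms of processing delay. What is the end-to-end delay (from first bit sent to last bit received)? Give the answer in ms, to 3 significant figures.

7.16 ms

L = 250 × 8 = 2000 bits.
Transmission delays (L/R per hop): 0.105263, 0.384615, 0.00443459, 0.248447 ms; sum = 0.74276 ms.
Propagation delays (d/s per hop): 0.0127222, 0.00303, 0.0848958, 0.0128342 ms; sum = 0.113482 ms.
Processing at 3 router(s): 3 × 2.1 ms = 6.3 ms.
End-to-end = 7.16 ms.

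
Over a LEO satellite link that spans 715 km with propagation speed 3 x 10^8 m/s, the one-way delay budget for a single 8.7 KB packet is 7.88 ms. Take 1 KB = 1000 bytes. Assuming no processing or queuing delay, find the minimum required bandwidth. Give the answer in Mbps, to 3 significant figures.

12.7 Mbps

L = 69600 bits.
Propagation delay = 715000 / 300000000 = 2.38333 ms.
Transmission budget = 7.88 − 2.38333 = 5.49667 ms.
R ≥ L / t_tx = 69600 bits / 0.00549667 s = 12.7 Mbps.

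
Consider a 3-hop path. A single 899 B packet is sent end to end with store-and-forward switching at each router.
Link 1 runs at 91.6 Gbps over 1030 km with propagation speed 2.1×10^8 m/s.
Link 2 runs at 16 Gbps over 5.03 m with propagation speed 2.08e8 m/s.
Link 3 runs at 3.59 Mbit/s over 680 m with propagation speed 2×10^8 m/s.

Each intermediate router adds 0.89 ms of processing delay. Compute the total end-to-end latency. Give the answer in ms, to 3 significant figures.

L = 899 × 8 = 7192 bits.
Transmission delays (L/R per hop): 7.85153e-05, 0.0004495, 2.00334 ms; sum = 2.00387 ms.
Propagation delays (d/s per hop): 4.90476, 2.41827e-05, 0.0034 ms; sum = 4.90819 ms.
Processing at 2 router(s): 2 × 0.89 ms = 1.78 ms.
End-to-end = 8.69 ms.

8.69 ms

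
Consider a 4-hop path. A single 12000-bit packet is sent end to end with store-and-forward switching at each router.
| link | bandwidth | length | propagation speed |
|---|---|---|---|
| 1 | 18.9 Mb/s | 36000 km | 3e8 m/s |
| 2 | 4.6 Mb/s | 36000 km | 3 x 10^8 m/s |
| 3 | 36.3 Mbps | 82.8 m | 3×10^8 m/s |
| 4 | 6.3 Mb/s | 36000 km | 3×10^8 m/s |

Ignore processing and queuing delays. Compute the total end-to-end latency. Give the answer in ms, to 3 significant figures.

365 ms

Transmission delays (L/R per hop): 0.634921, 2.6087, 0.330579, 1.90476 ms; sum = 5.47896 ms.
Propagation delays (d/s per hop): 120, 120, 0.000276, 120 ms; sum = 360 ms.
End-to-end = 365 ms.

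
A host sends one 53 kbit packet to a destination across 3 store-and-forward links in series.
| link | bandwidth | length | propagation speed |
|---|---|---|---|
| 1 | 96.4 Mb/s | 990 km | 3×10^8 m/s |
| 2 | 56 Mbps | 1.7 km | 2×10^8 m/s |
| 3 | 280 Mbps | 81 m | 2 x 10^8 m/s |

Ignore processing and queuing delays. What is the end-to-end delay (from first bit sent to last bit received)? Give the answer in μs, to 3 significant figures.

L = 53000 bits.
Transmission delays (L/R per hop): 549.793, 946.429, 189.286 μs; sum = 1685.51 μs.
Propagation delays (d/s per hop): 3300, 8.5, 0.405 μs; sum = 3308.91 μs.
End-to-end = 4990 μs.

4990 μs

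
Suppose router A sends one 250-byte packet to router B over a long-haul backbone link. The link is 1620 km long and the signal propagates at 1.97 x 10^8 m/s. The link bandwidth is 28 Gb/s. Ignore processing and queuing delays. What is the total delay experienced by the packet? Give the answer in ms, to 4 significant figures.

L = 250 × 8 = 2000 bits.
Transmission delay = L/R = 2000 / 28000000000 = 7.14286e-05 ms.
Propagation delay = d/s = 1620000 m / 197000000 m/s = 8.22335 ms.
Total = 8.223 ms.

8.223 ms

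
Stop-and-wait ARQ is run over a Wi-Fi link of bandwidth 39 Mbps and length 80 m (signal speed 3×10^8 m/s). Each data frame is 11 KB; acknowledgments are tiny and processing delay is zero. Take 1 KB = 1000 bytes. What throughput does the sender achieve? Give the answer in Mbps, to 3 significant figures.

39.0 Mbps

t_tx = L/R = 88000/39000000 = 0.00225641 s.
t_prop = 80/300000000 = 2.66667e-07 s; RTT = 5.33333e-07 s.
Cycle = t_tx + RTT = 0.00225694 s.
Throughput = L / cycle = 88000 / 0.00225694 = 39.0 Mbps.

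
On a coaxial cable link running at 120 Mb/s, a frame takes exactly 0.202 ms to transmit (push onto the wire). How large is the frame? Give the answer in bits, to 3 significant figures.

L = R × t_tx = 120000000 b/s × 0.000202 s = 24240 bits.

24200 bits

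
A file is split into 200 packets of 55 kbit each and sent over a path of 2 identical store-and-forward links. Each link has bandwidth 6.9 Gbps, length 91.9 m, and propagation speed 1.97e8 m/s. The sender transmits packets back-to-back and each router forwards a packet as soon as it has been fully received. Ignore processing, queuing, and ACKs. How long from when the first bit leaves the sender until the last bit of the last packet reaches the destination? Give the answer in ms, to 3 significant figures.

Per-hop transmission t_tx = L/R = 55000/6900000000 = 0.00797101 ms.
Per-hop propagation t_prop = 91.9/197000000 = 0.000466497 ms.
Pipeline fill: first packet needs 2·t_tx to clear all hops; remaining 199 packets each add one t_tx.
Total = (2+200-1)·t_tx + 2·t_prop = 201·0.00797101 + 2·0.000466497 = 1.60 ms.

1.60 ms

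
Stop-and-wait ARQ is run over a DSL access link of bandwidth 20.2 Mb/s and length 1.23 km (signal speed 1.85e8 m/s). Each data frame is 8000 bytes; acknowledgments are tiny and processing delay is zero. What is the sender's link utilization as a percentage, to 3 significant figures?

t_tx = L/R = 64000/20200000 = 0.00316832 s.
t_prop = 1230/185000000 = 6.64865e-06 s; RTT = 1.32973e-05 s.
Cycle = t_tx + RTT = 0.00318161 s.
Utilization = t_tx / cycle = 0.00316832/0.00318161 = 99.6 %.

99.6 %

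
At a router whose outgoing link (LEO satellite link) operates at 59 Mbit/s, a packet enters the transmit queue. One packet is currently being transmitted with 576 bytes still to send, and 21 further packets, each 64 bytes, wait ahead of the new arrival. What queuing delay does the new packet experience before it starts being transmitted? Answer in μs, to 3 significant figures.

260 μs

Each queued packet: L/R = 512/59000000 = 8.67797 μs.
21 queued → 182.237 μs.
Plus remaining 4608 bits of current packet: 78.1017 μs.
Queuing delay = 260 μs.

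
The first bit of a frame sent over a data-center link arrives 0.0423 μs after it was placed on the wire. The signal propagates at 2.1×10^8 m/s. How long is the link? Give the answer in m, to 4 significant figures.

d = s × t_prop = 210000000 × 4.23e-08 = 8.883 m.

8.883 m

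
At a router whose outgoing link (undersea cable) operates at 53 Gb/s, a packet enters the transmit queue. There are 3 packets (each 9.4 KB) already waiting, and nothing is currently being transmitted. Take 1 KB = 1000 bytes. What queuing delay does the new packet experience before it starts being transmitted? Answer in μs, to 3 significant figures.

Each queued packet: L/R = 75200/53000000000 = 1.41887 μs.
3 queued → 4.2566 μs.
Queuing delay = 4.26 μs.

4.26 μs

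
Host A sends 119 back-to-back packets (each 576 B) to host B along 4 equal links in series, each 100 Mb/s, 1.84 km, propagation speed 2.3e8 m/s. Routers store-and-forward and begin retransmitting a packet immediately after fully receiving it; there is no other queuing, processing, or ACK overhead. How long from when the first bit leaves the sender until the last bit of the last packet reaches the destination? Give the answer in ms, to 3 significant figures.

5.65 ms

Per-hop transmission t_tx = L/R = 4608/100000000 = 0.04608 ms.
Per-hop propagation t_prop = 1840/2.3e+08 = 0.008 ms.
Pipeline fill: first packet needs 4·t_tx to clear all hops; remaining 118 packets each add one t_tx.
Total = (4+119-1)·t_tx + 4·t_prop = 122·0.04608 + 4·0.008 = 5.65 ms.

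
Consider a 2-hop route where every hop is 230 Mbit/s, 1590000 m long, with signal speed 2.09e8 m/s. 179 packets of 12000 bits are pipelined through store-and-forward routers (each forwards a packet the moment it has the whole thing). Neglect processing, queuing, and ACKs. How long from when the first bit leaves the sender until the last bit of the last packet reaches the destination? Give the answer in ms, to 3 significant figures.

24.6 ms

Per-hop transmission t_tx = L/R = 12000/230000000 = 0.0521739 ms.
Per-hop propagation t_prop = 1590000/209000000 = 7.60766 ms.
Pipeline fill: first packet needs 2·t_tx to clear all hops; remaining 178 packets each add one t_tx.
Total = (2+179-1)·t_tx + 2·t_prop = 180·0.0521739 + 2·7.60766 = 24.6 ms.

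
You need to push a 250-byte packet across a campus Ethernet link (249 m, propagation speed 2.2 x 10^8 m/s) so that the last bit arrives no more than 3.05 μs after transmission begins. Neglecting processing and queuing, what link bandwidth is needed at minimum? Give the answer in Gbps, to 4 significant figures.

L = 2000 bits.
Propagation delay = 249 / 2.2e+08 = 1.13182 μs.
Transmission budget = 3.05 − 1.13182 = 1.91818 μs.
R ≥ L / t_tx = 2000 bits / 1.91818e-06 s = 1.043 Gbps.

1.043 Gbps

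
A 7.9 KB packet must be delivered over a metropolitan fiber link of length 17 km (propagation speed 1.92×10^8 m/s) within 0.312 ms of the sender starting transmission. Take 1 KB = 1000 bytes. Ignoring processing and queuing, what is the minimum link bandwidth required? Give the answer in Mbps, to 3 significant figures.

L = 63200 bits.
Propagation delay = 17000 / 192000000 = 0.0885417 ms.
Transmission budget = 0.312 − 0.0885417 = 0.223458 ms.
R ≥ L / t_tx = 63200 bits / 0.000223458 s = 283 Mbps.

283 Mbps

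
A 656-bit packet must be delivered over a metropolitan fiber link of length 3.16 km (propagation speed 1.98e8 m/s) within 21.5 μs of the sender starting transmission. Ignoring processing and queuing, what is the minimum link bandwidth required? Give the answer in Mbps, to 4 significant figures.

118.4 Mbps

Propagation delay = 3160 / 198000000 = 15.9596 μs.
Transmission budget = 21.5 − 15.9596 = 5.5404 μs.
R ≥ L / t_tx = 656 bits / 5.5404e-06 s = 118.4 Mbps.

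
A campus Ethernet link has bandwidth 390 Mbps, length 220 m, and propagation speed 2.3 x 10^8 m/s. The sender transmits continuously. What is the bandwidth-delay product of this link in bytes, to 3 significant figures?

Propagation delay = 220 / 2.3e+08 = 9.56522e-07 s.
BDP = R × t_prop = 390000000 × 9.56522e-07 = 373.043 bits.
In bytes: 373.043/8 = 46.6 bytes.

46.6 bytes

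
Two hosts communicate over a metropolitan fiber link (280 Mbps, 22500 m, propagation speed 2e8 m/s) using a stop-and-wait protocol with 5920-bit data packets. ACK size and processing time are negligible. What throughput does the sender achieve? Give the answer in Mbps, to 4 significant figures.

t_tx = L/R = 5920/280000000 = 2.11429e-05 s.
t_prop = 22500/200000000 = 0.0001125 s; RTT = 0.000225 s.
Cycle = t_tx + RTT = 0.000246143 s.
Throughput = L / cycle = 5920 / 0.000246143 = 24.05 Mbps.

24.05 Mbps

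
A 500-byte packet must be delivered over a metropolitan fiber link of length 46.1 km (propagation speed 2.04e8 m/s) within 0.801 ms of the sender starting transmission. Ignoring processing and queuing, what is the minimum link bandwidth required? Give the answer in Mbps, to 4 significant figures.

L = 4000 bits.
Propagation delay = 46100 / 204000000 = 0.22598 ms.
Transmission budget = 0.801 − 0.22598 = 0.57502 ms.
R ≥ L / t_tx = 4000 bits / 0.00057502 s = 6.956 Mbps.

6.956 Mbps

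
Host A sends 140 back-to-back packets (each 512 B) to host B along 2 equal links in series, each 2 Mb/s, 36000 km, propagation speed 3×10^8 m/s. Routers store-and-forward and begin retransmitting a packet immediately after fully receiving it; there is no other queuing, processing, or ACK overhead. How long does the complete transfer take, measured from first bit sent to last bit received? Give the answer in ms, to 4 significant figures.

Per-hop transmission t_tx = L/R = 4096/2000000 = 2.048 ms.
Per-hop propagation t_prop = 36000000/300000000 = 120 ms.
Pipeline fill: first packet needs 2·t_tx to clear all hops; remaining 139 packets each add one t_tx.
Total = (2+140-1)·t_tx + 2·t_prop = 141·2.048 + 2·120 = 528.8 ms.

528.8 ms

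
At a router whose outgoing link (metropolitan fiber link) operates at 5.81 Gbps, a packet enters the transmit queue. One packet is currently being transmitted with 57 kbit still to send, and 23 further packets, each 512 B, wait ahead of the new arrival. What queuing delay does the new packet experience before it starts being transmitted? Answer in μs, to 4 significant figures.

26.03 μs

Each queued packet: L/R = 4096/5810000000 = 0.704991 μs.
23 queued → 16.2148 μs.
Plus remaining 57000 bits of current packet: 9.81067 μs.
Queuing delay = 26.03 μs.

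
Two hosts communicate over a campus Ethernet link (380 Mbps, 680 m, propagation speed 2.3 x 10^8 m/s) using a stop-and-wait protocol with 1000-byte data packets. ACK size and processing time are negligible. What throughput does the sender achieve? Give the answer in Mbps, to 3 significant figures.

t_tx = L/R = 8000/380000000 = 2.10526e-05 s.
t_prop = 680/2.3e+08 = 2.95652e-06 s; RTT = 5.91304e-06 s.
Cycle = t_tx + RTT = 2.69657e-05 s.
Throughput = L / cycle = 8000 / 2.69657e-05 = 297 Mbps.

297 Mbps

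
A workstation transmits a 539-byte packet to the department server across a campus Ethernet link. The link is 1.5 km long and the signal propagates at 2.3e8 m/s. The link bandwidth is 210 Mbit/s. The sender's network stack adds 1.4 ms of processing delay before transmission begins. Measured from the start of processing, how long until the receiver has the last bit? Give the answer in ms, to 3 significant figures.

L = 539 × 8 = 4312 bits.
Transmission delay = L/R = 4312 / 210000000 = 0.0205333 ms.
Propagation delay = d/s = 1500 m / 2.3e+08 m/s = 0.00652174 ms.
Plus processing delay 1.4 ms = 1.4 ms.
Total = 1.43 ms.

1.43 ms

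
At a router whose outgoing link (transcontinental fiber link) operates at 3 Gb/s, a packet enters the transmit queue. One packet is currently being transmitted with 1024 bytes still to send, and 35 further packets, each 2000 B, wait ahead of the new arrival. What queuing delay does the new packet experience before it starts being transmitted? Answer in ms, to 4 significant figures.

Each queued packet: L/R = 16000/3000000000 = 0.00533333 ms.
35 queued → 0.186667 ms.
Plus remaining 8192 bits of current packet: 0.00273067 ms.
Queuing delay = 0.1894 ms.

0.1894 ms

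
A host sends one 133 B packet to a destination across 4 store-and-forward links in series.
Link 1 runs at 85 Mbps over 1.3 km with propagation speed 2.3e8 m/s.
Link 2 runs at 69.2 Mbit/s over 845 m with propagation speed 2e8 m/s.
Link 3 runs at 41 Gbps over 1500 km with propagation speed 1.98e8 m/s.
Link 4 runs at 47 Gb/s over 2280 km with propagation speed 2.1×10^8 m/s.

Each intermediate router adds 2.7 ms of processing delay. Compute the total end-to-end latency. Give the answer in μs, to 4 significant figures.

L = 133 × 8 = 1064 bits.
Transmission delays (L/R per hop): 12.5176, 15.3757, 0.0259512, 0.0226383 μs; sum = 27.942 μs.
Propagation delays (d/s per hop): 5.65217, 4.225, 7575.76, 10857.1 μs; sum = 18442.8 μs.
Processing at 3 router(s): 3 × 2.7 ms = 8100 μs.
End-to-end = 26570 μs.

26570 μs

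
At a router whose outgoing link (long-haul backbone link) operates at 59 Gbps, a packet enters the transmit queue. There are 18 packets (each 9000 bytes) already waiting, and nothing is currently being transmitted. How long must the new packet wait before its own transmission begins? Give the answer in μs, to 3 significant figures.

Each queued packet: L/R = 72000/59000000000 = 1.22034 μs.
18 queued → 21.9661 μs.
Queuing delay = 22.0 μs.

22.0 μs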